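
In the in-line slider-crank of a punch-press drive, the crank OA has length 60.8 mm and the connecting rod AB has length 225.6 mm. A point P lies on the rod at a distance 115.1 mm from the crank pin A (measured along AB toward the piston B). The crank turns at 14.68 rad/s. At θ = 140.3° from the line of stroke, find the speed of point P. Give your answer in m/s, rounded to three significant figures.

ω = 14.68 rad/s.  Crank-pin speed |V_A| = rω = 0.89254 m/s, perpendicular to OA.
Rod angle: sinφ = −(r/L) sinθ ⇒ φ = -9.913°; ω_rod = −rω cosθ/√(L²−r²sin²θ) = +3.0901 rad/s.
V_P = V_A + ω_rod × AP, with AP = 0.1151 m along the rod.
Components: V_Px = −rω sinθ − a·ω_rod·sinφ = -0.5089 m/s;  V_Py = rω cosθ + a·ω_rod·cosφ = -0.33636 m/s.
|V_P| = √(V_Px² + V_Py²) = 0.61001 m/s.

0.610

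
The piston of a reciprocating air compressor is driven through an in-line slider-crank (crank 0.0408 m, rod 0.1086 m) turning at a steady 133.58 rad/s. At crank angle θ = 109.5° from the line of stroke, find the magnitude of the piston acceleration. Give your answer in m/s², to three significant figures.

ω = 133.6 rad/s
x(θ) = r cosθ + √(L² − r² sin²θ); with ω constant, a = ω²·d²x/dθ².
d²x/dθ² = −r cosθ − r²(cos2θ)/√u − r⁴ sin²2θ/(4u^{3/2}),  u = L² − r² sin²θ = 0.0103148 m².
Substituting r = 0.0408 m, L = 0.1086 m, θ = 109.5°: d²x/dθ² = +0.026095 m.
a = ω²·d²x/dθ² = (133.6)²·(+0.026095) = +465.63 m/s²;  |a| = 465.63 m/s².

466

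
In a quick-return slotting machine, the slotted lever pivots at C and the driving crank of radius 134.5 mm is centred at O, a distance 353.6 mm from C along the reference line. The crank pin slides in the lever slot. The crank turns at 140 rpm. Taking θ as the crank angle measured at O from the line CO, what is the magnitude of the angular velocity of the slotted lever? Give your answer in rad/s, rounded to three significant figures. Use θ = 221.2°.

3.63

ω = 14.66 rad/s (from 140 rpm).
Crank pin A relative to C: A = (d + r cosθ, r sinθ); lever angle φ = atan2(r sinθ, d + r cosθ).
Differentiating tanφ: φ̇ = rω(d cosθ + r)/(d² + r² + 2dr cosθ).
d² + r² + 2dr cosθ = |CA|² = 0.0715547 m²;  d cosθ + r = -0.13155 m.
|ω_lever| = |0.1345·14.66·-0.13155| / 0.0715547 = 3.6253 rad/s.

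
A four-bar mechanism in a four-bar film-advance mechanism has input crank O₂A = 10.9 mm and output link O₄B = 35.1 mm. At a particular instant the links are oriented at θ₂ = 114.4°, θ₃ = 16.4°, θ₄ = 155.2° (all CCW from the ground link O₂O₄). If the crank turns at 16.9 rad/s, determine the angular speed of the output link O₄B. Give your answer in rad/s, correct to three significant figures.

7.89

ω₂ = 16.9 rad/s
Differentiating the loop-closure r₂e^{iθ₂}+r₃e^{iθ₃}=r₁+r₄e^{iθ₄} gives r₂ω₂e^{iθ₂}+r₃ω₃e^{iθ₃}=r₄ω₄e^{iθ₄}.
Eliminating the other unknown: ω₄ = r₂ω₂ sin(θ₂−θ₃) / [r₄ sin(θ₄−θ₃)].
Numerator sine = +0.99027; denominator sine = +0.65869.
Result = 0.0109·16.9·(+0.99027) / (0.0351·(+0.65869)) = +7.89 rad/s; magnitude 7.89 rad/s.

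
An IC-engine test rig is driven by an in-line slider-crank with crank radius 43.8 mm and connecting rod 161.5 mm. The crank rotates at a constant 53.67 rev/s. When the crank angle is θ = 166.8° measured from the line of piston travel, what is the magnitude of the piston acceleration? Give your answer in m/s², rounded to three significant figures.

3630

ω = 2π·53.7 = 337.2 rad/s
x(θ) = r cosθ + √(L² − r² sin²θ); with ω constant, a = ω²·d²x/dθ².
d²x/dθ² = −r cosθ − r²(cos2θ)/√u − r⁴ sin²2θ/(4u^{3/2}),  u = L² − r² sin²θ = 0.0259822 m².
Substituting r = 0.0438 m, L = 0.1615 m, θ = 166.8°: d²x/dθ² = +0.031939 m.
a = ω²·d²x/dθ² = (337.2)²·(+0.031939) = +3632 m/s²;  |a| = 3632 m/s².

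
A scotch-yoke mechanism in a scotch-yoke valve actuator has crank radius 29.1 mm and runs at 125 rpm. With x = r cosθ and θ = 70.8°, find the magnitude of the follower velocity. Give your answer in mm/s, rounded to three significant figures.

360

ω = 13.09 rad/s (from 125 rpm).
x = r cosθ ⇒ ẋ = −rω sinθ.
|v| = rω|sinθ| = 0.0291·13.09·|sin 70.8°| = 0.35973 m/s = 359.73 mm/s.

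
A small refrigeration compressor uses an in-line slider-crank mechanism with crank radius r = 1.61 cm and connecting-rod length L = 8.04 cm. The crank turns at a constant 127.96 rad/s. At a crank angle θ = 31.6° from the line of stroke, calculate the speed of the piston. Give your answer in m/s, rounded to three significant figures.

1.26

ω = 128 rad/s
For an in-line slider-crank, x = r cosθ + √(L² − r² sin²θ), so v = −rω sinθ·[1 + r cosθ/√(L² − r² sin²θ)].
With r = 0.0161 m, L = 0.0804 m, θ = 31.6°: √(L² − r² sin²θ) = 0.079956 m.
v = −0.0161·128·0.52399·[1 + 0.0161·0.85173/0.079956] = -1.2646 m/s.
|v| = 1.2646 m/s.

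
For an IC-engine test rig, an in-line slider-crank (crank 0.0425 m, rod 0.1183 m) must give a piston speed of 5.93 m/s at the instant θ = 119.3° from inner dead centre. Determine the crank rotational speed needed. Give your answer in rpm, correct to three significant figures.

1870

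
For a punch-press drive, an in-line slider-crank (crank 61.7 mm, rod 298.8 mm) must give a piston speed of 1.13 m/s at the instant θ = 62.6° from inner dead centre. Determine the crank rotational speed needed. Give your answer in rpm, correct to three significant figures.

For an in-line slider-crank, |v_piston| = rω|sinθ|·[1 + r cosθ/√(L² − r² sin²θ)].
With r = 0.0617 m, L = 0.2988 m, θ = 62.6°: the bracketed kinematic factor |dx/dθ| = 0.060073 m.
ω = v/|dx/dθ| = 1.13/0.060073 = 18.81 rad/s.
N = 60ω/(2π) = 179.63 rpm.

180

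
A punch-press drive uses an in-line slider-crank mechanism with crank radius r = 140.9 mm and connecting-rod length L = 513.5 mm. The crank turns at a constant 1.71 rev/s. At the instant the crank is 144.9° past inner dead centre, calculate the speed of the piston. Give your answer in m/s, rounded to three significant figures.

0.673

ω = 2π·1.71 = 10.74 rad/s
For an in-line slider-crank, x = r cosθ + √(L² − r² sin²θ), so v = −rω sinθ·[1 + r cosθ/√(L² − r² sin²θ)].
With r = 0.1409 m, L = 0.5135 m, θ = 144.9°: √(L² − r² sin²θ) = 0.50707 m.
v = −0.1409·10.74·0.57501·[1 + 0.1409·-0.81815/0.50707] = -0.67258 m/s.
|v| = 0.67258 m/s.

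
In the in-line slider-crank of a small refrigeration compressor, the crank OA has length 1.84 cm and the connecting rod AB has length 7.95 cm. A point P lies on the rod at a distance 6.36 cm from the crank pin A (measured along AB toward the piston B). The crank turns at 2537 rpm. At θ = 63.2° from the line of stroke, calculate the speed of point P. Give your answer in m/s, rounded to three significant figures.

ω = 265.7 rad/s.  Crank-pin speed |V_A| = rω = 4.8884 m/s, perpendicular to OA.
Rod angle: sinφ = −(r/L) sinθ ⇒ φ = -11.922°; ω_rod = −rω cosθ/√(L²−r²sin²θ) = -28.335 rad/s.
V_P = V_A + ω_rod × AP, with AP = 0.0636 m along the rod.
Components: V_Px = −rω sinθ − a·ω_rod·sinφ = -4.7356 m/s;  V_Py = rω cosθ + a·ω_rod·cosφ = +0.44081 m/s.
|V_P| = √(V_Px² + V_Py²) = 4.7561 m/s.

4.76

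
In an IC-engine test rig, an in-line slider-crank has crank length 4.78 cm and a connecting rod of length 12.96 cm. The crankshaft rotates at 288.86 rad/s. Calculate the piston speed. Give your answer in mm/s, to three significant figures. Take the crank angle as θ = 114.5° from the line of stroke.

10500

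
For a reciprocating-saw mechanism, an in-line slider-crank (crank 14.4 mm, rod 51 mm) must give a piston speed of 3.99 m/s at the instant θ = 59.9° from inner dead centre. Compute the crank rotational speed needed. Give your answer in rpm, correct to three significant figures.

2670

For an in-line slider-crank, |v_piston| = rω|sinθ|·[1 + r cosθ/√(L² − r² sin²θ)].
With r = 0.0144 m, L = 0.051 m, θ = 59.9°: the bracketed kinematic factor |dx/dθ| = 0.014277 m.
ω = v/|dx/dθ| = 3.99/0.014277 = 279.46 rad/s.
N = 60ω/(2π) = 2668.7 rpm.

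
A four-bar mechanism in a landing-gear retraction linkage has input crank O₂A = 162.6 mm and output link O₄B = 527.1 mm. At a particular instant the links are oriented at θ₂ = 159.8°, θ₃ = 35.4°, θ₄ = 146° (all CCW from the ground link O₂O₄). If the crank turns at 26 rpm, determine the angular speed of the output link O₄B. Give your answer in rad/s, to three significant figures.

ω₂ = 2.723 rad/s (from 26 rpm).
Differentiating the loop-closure r₂e^{iθ₂}+r₃e^{iθ₃}=r₁+r₄e^{iθ₄} gives r₂ω₂e^{iθ₂}+r₃ω₃e^{iθ₃}=r₄ω₄e^{iθ₄}.
Eliminating the other unknown: ω₄ = r₂ω₂ sin(θ₂−θ₃) / [r₄ sin(θ₄−θ₃)].
Numerator sine = +0.82511; denominator sine = +0.93606.
Result = 0.1626·2.723·(+0.82511) / (0.5271·(+0.93606)) = +0.74035 rad/s; magnitude 0.74035 rad/s.

0.740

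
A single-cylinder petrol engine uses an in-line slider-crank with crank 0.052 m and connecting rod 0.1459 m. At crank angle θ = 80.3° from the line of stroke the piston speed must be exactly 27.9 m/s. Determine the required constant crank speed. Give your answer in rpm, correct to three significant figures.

4880

For an in-line slider-crank, |v_piston| = rω|sinθ|·[1 + r cosθ/√(L² − r² sin²θ)].
With r = 0.052 m, L = 0.1459 m, θ = 80.3°: the bracketed kinematic factor |dx/dθ| = 0.054544 m.
ω = v/|dx/dθ| = 27.9/0.054544 = 511.51 rad/s.
N = 60ω/(2π) = 4884.6 rpm.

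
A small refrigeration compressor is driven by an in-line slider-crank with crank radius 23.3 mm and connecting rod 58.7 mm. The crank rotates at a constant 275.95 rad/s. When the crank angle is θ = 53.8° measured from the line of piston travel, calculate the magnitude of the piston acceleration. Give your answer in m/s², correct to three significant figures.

853

ω = 275.9 rad/s
x(θ) = r cosθ + √(L² − r² sin²θ); with ω constant, a = ω²·d²x/dθ².
d²x/dθ² = −r cosθ − r²(cos2θ)/√u − r⁴ sin²2θ/(4u^{3/2}),  u = L² − r² sin²θ = 0.00309217 m².
Substituting r = 0.0233 m, L = 0.0587 m, θ = 53.8°: d²x/dθ² = -0.011198 m.
a = ω²·d²x/dθ² = (275.9)²·(-0.011198) = -852.74 m/s²;  |a| = 852.74 m/s².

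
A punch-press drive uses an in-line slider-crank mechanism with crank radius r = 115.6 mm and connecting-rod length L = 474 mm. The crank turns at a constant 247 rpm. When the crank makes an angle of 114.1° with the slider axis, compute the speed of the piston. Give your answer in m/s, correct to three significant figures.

2.45

ω = 2π·247/60 = 25.87 rad/s
For an in-line slider-crank, x = r cosθ + √(L² − r² sin²θ), so v = −rω sinθ·[1 + r cosθ/√(L² − r² sin²θ)].
With r = 0.1156 m, L = 0.474 m, θ = 114.1°: √(L² − r² sin²θ) = 0.4621 m.
v = −0.1156·25.87·0.91283·[1 + 0.1156·-0.40833/0.4621] = -2.4506 m/s.
|v| = 2.4506 m/s.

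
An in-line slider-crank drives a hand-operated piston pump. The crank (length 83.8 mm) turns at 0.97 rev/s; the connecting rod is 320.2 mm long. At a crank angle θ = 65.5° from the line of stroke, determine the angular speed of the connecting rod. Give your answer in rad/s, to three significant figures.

ω = 6.095 rad/s (converted from 0.97 rev/s).
The rod makes angle φ with the slider axis where L sinφ = r sinθ; differentiating, L cosφ·φ̇ = r ω cosθ.
L cosφ = √(L² − r² sin²θ) = 0.31099 m.
|ω_rod| = r ω |cosθ| / √(L² − r² sin²θ) = 0.0838·6.095·0.41469/0.31099 = 0.68105 rad/s.

0.681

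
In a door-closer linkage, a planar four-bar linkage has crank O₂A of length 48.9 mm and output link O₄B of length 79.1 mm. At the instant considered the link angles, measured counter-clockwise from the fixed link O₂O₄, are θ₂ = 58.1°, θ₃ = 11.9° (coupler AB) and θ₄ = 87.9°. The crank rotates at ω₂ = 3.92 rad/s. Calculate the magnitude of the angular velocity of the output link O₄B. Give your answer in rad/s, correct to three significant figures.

ω₂ = 3.92 rad/s
Differentiating the loop-closure r₂e^{iθ₂}+r₃e^{iθ₃}=r₁+r₄e^{iθ₄} gives r₂ω₂e^{iθ₂}+r₃ω₃e^{iθ₃}=r₄ω₄e^{iθ₄}.
Eliminating the other unknown: ω₄ = r₂ω₂ sin(θ₂−θ₃) / [r₄ sin(θ₄−θ₃)].
Numerator sine = +0.72176; denominator sine = +0.97030.
Result = 0.0489·3.92·(+0.72176) / (0.0791·(+0.97030)) = +1.8026 rad/s; magnitude 1.8026 rad/s.

1.80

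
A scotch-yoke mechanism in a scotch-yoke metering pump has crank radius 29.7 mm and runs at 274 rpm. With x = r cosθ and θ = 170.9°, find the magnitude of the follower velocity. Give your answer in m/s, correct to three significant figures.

ω = 28.69 rad/s (from 274 rpm).
x = r cosθ ⇒ ẋ = −rω sinθ.
|v| = rω|sinθ| = 0.0297·28.69·|sin 170.9°| = 0.13478 m/s.

0.135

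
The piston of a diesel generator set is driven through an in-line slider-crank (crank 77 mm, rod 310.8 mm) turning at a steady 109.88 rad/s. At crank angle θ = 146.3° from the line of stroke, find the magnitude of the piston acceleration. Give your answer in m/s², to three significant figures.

ω = 109.9 rad/s
x(θ) = r cosθ + √(L² − r² sin²θ); with ω constant, a = ω²·d²x/dθ².
d²x/dθ² = −r cosθ − r²(cos2θ)/√u − r⁴ sin²2θ/(4u^{3/2}),  u = L² − r² sin²θ = 0.0947714 m².
Substituting r = 0.077 m, L = 0.3108 m, θ = 146.3°: d²x/dθ² = +0.056402 m.
a = ω²·d²x/dθ² = (109.9)²·(+0.056402) = +680.98 m/s²;  |a| = 680.98 m/s².

681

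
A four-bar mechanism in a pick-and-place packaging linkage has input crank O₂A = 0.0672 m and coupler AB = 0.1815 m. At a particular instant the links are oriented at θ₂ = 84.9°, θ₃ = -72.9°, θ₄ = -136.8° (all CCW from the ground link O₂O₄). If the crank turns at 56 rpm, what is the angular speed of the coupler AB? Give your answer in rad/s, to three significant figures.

1.61

ω₂ = 5.864 rad/s (from 56 rpm).
Differentiating the loop-closure r₂e^{iθ₂}+r₃e^{iθ₃}=r₁+r₄e^{iθ₄} gives r₂ω₂e^{iθ₂}+r₃ω₃e^{iθ₃}=r₄ω₄e^{iθ₄}.
Eliminating the other unknown: ω₃ = r₂ω₂ sin(θ₄−θ₂) / [r₃ sin(θ₃−θ₄)].
Numerator sine = +0.66523; denominator sine = +0.89803.
Result = 0.0672·5.864·(+0.66523) / (0.1815·(+0.89803)) = +1.6084 rad/s; magnitude 1.6084 rad/s.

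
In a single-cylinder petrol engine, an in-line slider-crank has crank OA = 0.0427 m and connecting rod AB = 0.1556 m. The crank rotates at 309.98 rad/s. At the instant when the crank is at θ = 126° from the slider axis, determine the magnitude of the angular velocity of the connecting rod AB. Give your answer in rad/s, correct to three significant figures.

ω = 310 rad/s
The rod makes angle φ with the slider axis where L sinφ = r sinθ; differentiating, L cosφ·φ̇ = r ω cosθ.
L cosφ = √(L² − r² sin²θ) = 0.15172 m.
|ω_rod| = r ω |cosθ| / √(L² − r² sin²θ) = 0.0427·310·0.58779/0.15172 = 51.28 rad/s.

51.3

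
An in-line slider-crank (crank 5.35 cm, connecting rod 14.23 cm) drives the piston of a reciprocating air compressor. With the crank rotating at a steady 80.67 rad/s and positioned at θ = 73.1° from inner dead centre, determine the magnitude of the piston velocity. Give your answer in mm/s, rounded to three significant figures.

4610

ω = 80.67 rad/s
For an in-line slider-crank, x = r cosθ + √(L² − r² sin²θ), so v = −rω sinθ·[1 + r cosθ/√(L² − r² sin²θ)].
With r = 0.0535 m, L = 0.1423 m, θ = 73.1°: √(L² − r² sin²θ) = 0.13277 m.
v = −0.0535·80.67·0.95681·[1 + 0.0535·0.29070/0.13277] = -4.6132 m/s.
|v| = 4.6132 m/s = 4613.2 mm/s.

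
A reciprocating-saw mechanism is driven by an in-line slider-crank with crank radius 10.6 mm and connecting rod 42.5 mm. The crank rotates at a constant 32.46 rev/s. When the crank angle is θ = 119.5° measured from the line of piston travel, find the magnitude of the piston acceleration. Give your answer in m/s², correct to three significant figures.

274

ω = 2π·32.5 = 204 rad/s
x(θ) = r cosθ + √(L² − r² sin²θ); with ω constant, a = ω²·d²x/dθ².
d²x/dθ² = −r cosθ − r²(cos2θ)/√u − r⁴ sin²2θ/(4u^{3/2}),  u = L² − r² sin²θ = 0.00172114 m².
Substituting r = 0.0106 m, L = 0.0425 m, θ = 119.5°: d²x/dθ² = +0.0065821 m.
a = ω²·d²x/dθ² = (204)²·(+0.0065821) = +273.79 m/s²;  |a| = 273.79 m/s².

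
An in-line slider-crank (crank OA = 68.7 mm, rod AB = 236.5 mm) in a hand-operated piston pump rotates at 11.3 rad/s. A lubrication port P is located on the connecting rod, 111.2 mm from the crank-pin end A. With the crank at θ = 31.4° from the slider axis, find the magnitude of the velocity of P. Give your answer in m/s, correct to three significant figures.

ω = 11.3 rad/s.  Crank-pin speed |V_A| = rω = 0.77631 m/s, perpendicular to OA.
Rod angle: sinφ = −(r/L) sinθ ⇒ φ = -8.705°; ω_rod = −rω cosθ/√(L²−r²sin²θ) = -2.8344 rad/s.
V_P = V_A + ω_rod × AP, with AP = 0.1112 m along the rod.
Components: V_Px = −rω sinθ − a·ω_rod·sinφ = -0.45217 m/s;  V_Py = rω cosθ + a·ω_rod·cosφ = +0.35106 m/s.
|V_P| = √(V_Px² + V_Py²) = 0.57245 m/s.

0.572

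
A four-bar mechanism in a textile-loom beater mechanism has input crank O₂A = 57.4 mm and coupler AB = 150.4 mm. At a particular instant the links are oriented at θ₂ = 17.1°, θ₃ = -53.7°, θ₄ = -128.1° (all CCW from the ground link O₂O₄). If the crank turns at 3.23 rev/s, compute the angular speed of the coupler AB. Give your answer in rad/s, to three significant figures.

ω₂ = 20.29 rad/s (from 3.23 rev/s).
Differentiating the loop-closure r₂e^{iθ₂}+r₃e^{iθ₃}=r₁+r₄e^{iθ₄} gives r₂ω₂e^{iθ₂}+r₃ω₃e^{iθ₃}=r₄ω₄e^{iθ₄}.
Eliminating the other unknown: ω₃ = r₂ω₂ sin(θ₄−θ₂) / [r₃ sin(θ₃−θ₄)].
Numerator sine = -0.57071; denominator sine = +0.96316.
Result = 0.0574·20.29·(-0.57071) / (0.1504·(+0.96316)) = -4.5895 rad/s; magnitude 4.5895 rad/s.

4.59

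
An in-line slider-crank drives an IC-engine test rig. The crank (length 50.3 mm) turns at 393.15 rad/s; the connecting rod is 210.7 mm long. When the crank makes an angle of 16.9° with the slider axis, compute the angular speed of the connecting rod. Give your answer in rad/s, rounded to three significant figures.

ω = 393.1 rad/s
The rod makes angle φ with the slider axis where L sinφ = r sinθ; differentiating, L cosφ·φ̇ = r ω cosθ.
L cosφ = √(L² − r² sin²θ) = 0.21019 m.
|ω_rod| = r ω |cosθ| / √(L² − r² sin²θ) = 0.0503·393.1·0.95681/0.21019 = 90.02 rad/s.

90.0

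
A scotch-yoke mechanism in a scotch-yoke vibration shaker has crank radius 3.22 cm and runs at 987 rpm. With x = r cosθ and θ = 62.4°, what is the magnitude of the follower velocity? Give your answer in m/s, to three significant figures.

2.95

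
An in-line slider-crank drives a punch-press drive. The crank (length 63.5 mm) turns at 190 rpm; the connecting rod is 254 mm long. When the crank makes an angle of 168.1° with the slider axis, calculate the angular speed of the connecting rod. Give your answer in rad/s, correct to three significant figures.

4.87

ω = 19.9 rad/s (converted from 190 rpm).
The rod makes angle φ with the slider axis where L sinφ = r sinθ; differentiating, L cosφ·φ̇ = r ω cosθ.
L cosφ = √(L² − r² sin²θ) = 0.25366 m.
|ω_rod| = r ω |cosθ| / √(L² − r² sin²θ) = 0.0635·19.9·0.97851/0.25366 = 4.8738 rad/s.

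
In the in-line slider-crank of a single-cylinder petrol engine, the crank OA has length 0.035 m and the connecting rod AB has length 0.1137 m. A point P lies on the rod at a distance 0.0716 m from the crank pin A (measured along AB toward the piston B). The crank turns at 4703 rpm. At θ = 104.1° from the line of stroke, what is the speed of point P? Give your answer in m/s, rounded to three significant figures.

16.0

ω = 492.5 rad/s.  Crank-pin speed |V_A| = rω = 17.237 m/s, perpendicular to OA.
Rod angle: sinφ = −(r/L) sinθ ⇒ φ = -17.371°; ω_rod = −rω cosθ/√(L²−r²sin²θ) = +38.698 rad/s.
V_P = V_A + ω_rod × AP, with AP = 0.0716 m along the rod.
Components: V_Px = −rω sinθ − a·ω_rod·sinφ = -15.891 m/s;  V_Py = rω cosθ + a·ω_rod·cosφ = -1.5549 m/s.
|V_P| = √(V_Px² + V_Py²) = 15.967 m/s.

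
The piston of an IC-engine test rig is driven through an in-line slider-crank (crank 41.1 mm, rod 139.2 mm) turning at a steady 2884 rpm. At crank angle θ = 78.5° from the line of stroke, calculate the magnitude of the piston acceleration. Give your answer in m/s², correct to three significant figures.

313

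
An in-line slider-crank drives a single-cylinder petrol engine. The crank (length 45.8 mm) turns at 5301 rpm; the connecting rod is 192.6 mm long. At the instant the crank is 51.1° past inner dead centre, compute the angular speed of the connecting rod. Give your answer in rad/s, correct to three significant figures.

ω = 555.1 rad/s (converted from 5301 rpm).
The rod makes angle φ with the slider axis where L sinφ = r sinθ; differentiating, L cosφ·φ̇ = r ω cosθ.
L cosφ = √(L² − r² sin²θ) = 0.18927 m.
|ω_rod| = r ω |cosθ| / √(L² − r² sin²θ) = 0.0458·555.1·0.62796/0.18927 = 84.352 rad/s.

84.4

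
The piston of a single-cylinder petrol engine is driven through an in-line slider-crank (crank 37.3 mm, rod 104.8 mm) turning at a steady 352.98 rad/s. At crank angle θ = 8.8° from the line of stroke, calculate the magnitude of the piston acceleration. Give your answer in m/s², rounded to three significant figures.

6180

ω = 353 rad/s
x(θ) = r cosθ + √(L² − r² sin²θ); with ω constant, a = ω²·d²x/dθ².
d²x/dθ² = −r cosθ − r²(cos2θ)/√u − r⁴ sin²2θ/(4u^{3/2}),  u = L² − r² sin²θ = 0.0109505 m².
Substituting r = 0.0373 m, L = 0.1048 m, θ = 8.8°: d²x/dθ² = -0.049573 m.
a = ω²·d²x/dθ² = (353)²·(-0.049573) = -6176.5 m/s²;  |a| = 6176.5 m/s².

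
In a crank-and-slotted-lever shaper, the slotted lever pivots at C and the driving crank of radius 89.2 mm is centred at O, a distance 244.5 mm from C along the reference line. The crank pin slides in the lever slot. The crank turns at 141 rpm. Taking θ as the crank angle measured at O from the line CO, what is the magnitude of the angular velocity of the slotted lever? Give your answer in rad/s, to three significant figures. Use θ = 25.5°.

ω = 14.77 rad/s (from 141 rpm).
Crank pin A relative to C: A = (d + r cosθ, r sinθ); lever angle φ = atan2(r sinθ, d + r cosθ).
Differentiating tanφ: φ̇ = rω(d cosθ + r)/(d² + r² + 2dr cosθ).
d² + r² + 2dr cosθ = |CA|² = 0.107107 m²;  d cosθ + r = +0.30988 m.
|ω_lever| = |0.0892·14.77·+0.30988| / 0.107107 = 3.8106 rad/s.

3.81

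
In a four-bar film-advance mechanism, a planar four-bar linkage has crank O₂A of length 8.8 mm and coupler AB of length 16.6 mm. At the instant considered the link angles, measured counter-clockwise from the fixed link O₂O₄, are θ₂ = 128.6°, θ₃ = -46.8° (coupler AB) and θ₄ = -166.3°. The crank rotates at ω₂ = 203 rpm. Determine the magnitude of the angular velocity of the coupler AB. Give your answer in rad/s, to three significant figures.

ω₂ = 21.26 rad/s (from 203 rpm).
Differentiating the loop-closure r₂e^{iθ₂}+r₃e^{iθ₃}=r₁+r₄e^{iθ₄} gives r₂ω₂e^{iθ₂}+r₃ω₃e^{iθ₃}=r₄ω₄e^{iθ₄}.
Eliminating the other unknown: ω₃ = r₂ω₂ sin(θ₄−θ₂) / [r₃ sin(θ₃−θ₄)].
Numerator sine = +0.90704; denominator sine = +0.87036.
Result = 0.0088·21.26·(+0.90704) / (0.0166·(+0.87036)) = +11.744 rad/s; magnitude 11.744 rad/s.

11.7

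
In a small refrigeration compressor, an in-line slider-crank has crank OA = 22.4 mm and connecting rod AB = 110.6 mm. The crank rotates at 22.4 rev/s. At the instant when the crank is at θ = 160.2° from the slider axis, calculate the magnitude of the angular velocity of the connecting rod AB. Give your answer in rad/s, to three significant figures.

26.9

ω = 140.7 rad/s (converted from 22.4 rev/s).
The rod makes angle φ with the slider axis where L sinφ = r sinθ; differentiating, L cosφ·φ̇ = r ω cosθ.
L cosφ = √(L² − r² sin²θ) = 0.11034 m.
|ω_rod| = r ω |cosθ| / √(L² − r² sin²θ) = 0.0224·140.7·0.94088/0.11034 = 26.883 rad/s.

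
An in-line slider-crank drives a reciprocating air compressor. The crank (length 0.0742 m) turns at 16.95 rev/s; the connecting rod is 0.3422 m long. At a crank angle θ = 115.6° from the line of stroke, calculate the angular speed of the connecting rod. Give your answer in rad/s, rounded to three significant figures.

10.2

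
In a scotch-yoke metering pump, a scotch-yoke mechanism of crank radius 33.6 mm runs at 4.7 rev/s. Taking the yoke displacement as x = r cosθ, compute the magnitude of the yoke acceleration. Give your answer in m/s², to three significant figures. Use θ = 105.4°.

ω = 29.53 rad/s (from 4.7 rev/s).
x = r cosθ ⇒ ẍ = −rω² cosθ (ω constant).
|a| = rω²|cosθ| = 0.0336·(29.53)²·|cos 105.4°| = 7.7813 m/s².

7.78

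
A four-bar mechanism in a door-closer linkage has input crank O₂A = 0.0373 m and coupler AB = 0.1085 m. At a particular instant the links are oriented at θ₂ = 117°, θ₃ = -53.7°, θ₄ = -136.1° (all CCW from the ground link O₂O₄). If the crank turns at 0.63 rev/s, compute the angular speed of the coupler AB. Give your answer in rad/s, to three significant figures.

1.31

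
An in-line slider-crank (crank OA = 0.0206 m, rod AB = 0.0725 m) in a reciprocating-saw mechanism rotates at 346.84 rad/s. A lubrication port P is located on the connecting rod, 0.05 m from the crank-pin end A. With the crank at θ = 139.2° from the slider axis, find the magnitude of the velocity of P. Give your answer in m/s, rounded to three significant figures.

4.30

ω = 346.8 rad/s.  Crank-pin speed |V_A| = rω = 7.1449 m/s, perpendicular to OA.
Rod angle: sinφ = −(r/L) sinθ ⇒ φ = -10.700°; ω_rod = −rω cosθ/√(L²−r²sin²θ) = +75.922 rad/s.
V_P = V_A + ω_rod × AP, with AP = 0.05 m along the rod.
Components: V_Px = −rω sinθ − a·ω_rod·sinφ = -3.9638 m/s;  V_Py = rω cosθ + a·ω_rod·cosφ = -1.6785 m/s.
|V_P| = √(V_Px² + V_Py²) = 4.3046 m/s.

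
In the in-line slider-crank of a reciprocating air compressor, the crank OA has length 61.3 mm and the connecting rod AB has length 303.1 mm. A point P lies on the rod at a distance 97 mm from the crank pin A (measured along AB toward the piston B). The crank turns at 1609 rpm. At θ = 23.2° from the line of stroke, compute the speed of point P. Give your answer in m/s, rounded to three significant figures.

ω = 168.5 rad/s.  Crank-pin speed |V_A| = rω = 10.329 m/s, perpendicular to OA.
Rod angle: sinφ = −(r/L) sinθ ⇒ φ = -4.570°; ω_rod = −rω cosθ/√(L²−r²sin²θ) = -31.421 rad/s.
V_P = V_A + ω_rod × AP, with AP = 0.097 m along the rod.
Components: V_Px = −rω sinθ − a·ω_rod·sinφ = -4.3117 m/s;  V_Py = rω cosθ + a·ω_rod·cosφ = +6.4553 m/s.
|V_P| = √(V_Px² + V_Py²) = 7.7629 m/s.

7.76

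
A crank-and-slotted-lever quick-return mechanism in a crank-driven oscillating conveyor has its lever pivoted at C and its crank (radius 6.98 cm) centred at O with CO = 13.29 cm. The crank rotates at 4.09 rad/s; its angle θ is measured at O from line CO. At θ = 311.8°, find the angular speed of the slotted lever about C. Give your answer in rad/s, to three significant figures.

1.30

ω = 4.09 rad/s
Crank pin A relative to C: A = (d + r cosθ, r sinθ); lever angle φ = atan2(r sinθ, d + r cosθ).
Differentiating tanφ: φ̇ = rω(d cosθ + r)/(d² + r² + 2dr cosθ).
d² + r² + 2dr cosθ = |CA|² = 0.0349005 m²;  d cosθ + r = +0.15838 m.
|ω_lever| = |0.0698·4.09·+0.15838| / 0.0349005 = 1.2955 rad/s.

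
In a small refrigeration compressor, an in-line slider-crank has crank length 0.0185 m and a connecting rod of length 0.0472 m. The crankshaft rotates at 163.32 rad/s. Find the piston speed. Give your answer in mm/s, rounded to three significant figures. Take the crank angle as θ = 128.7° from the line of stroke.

1750

ω = 163.3 rad/s
For an in-line slider-crank, x = r cosθ + √(L² − r² sin²θ), so v = −rω sinθ·[1 + r cosθ/√(L² − r² sin²θ)].
With r = 0.0185 m, L = 0.0472 m, θ = 128.7°: √(L² − r² sin²θ) = 0.044938 m.
v = −0.0185·163.3·0.78043·[1 + 0.0185·-0.62524/0.044938] = -1.7511 m/s.
|v| = 1.7511 m/s = 1751.1 mm/s.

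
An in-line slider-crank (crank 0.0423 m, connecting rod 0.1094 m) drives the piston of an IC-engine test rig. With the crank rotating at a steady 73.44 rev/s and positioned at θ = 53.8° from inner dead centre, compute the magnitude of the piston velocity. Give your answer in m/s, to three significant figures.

ω = 2π·73.4 = 461.4 rad/s
For an in-line slider-crank, x = r cosθ + √(L² − r² sin²θ), so v = −rω sinθ·[1 + r cosθ/√(L² − r² sin²θ)].
With r = 0.0423 m, L = 0.1094 m, θ = 53.8°: √(L² − r² sin²θ) = 0.10394 m.
v = −0.0423·461.4·0.80696·[1 + 0.0423·0.59061/0.10394] = -19.537 m/s.
|v| = 19.537 m/s.

19.5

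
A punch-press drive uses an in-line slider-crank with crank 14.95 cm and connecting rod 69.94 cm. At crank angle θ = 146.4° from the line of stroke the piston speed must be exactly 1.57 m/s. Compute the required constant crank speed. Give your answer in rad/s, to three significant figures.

For an in-line slider-crank, |v_piston| = rω|sinθ|·[1 + r cosθ/√(L² − r² sin²θ)].
With r = 0.1495 m, L = 0.6994 m, θ = 146.4°: the bracketed kinematic factor |dx/dθ| = 0.067898 m.
ω = v/|dx/dθ| = 1.57/0.067898 = 23.123 rad/s.

23.1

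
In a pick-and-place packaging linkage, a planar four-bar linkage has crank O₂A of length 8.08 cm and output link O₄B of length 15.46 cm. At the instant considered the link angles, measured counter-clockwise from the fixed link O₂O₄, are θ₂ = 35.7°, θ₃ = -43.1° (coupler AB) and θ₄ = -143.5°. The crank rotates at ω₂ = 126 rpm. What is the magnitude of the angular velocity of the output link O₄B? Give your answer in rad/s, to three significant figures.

ω₂ = 13.19 rad/s (from 126 rpm).
Differentiating the loop-closure r₂e^{iθ₂}+r₃e^{iθ₃}=r₁+r₄e^{iθ₄} gives r₂ω₂e^{iθ₂}+r₃ω₃e^{iθ₃}=r₄ω₄e^{iθ₄}.
Eliminating the other unknown: ω₄ = r₂ω₂ sin(θ₂−θ₃) / [r₄ sin(θ₄−θ₃)].
Numerator sine = +0.98096; denominator sine = -0.98357.
Result = 0.0808·13.19·(+0.98096) / (0.1546·(-0.98357)) = -6.8777 rad/s; magnitude 6.8777 rad/s.

6.88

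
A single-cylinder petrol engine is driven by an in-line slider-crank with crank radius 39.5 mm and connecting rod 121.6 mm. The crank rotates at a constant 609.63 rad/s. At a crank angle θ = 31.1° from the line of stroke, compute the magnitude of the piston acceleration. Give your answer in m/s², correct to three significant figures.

14900

ω = 609.6 rad/s
x(θ) = r cosθ + √(L² − r² sin²θ); with ω constant, a = ω²·d²x/dθ².
d²x/dθ² = −r cosθ − r²(cos2θ)/√u − r⁴ sin²2θ/(4u^{3/2}),  u = L² − r² sin²θ = 0.0143703 m².
Substituting r = 0.0395 m, L = 0.1216 m, θ = 31.1°: d²x/dθ² = -0.040169 m.
a = ω²·d²x/dθ² = (609.6)²·(-0.040169) = -14929 m/s²;  |a| = 14929 m/s².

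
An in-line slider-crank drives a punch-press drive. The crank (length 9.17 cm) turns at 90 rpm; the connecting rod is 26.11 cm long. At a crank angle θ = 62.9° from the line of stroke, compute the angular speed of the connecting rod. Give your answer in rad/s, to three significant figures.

ω = 9.425 rad/s (converted from 90 rpm).
The rod makes angle φ with the slider axis where L sinφ = r sinθ; differentiating, L cosφ·φ̇ = r ω cosθ.
L cosφ = √(L² − r² sin²θ) = 0.24801 m.
|ω_rod| = r ω |cosθ| / √(L² − r² sin²θ) = 0.0917·9.425·0.45554/0.24801 = 1.5875 rad/s.

1.59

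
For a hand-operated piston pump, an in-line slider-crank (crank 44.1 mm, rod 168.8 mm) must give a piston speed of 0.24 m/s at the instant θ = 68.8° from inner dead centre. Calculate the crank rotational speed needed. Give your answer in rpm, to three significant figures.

50.8

For an in-line slider-crank, |v_piston| = rω|sinθ|·[1 + r cosθ/√(L² − r² sin²θ)].
With r = 0.0441 m, L = 0.1688 m, θ = 68.8°: the bracketed kinematic factor |dx/dθ| = 0.045121 m.
ω = v/|dx/dθ| = 0.24/0.045121 = 5.3191 rad/s.
N = 60ω/(2π) = 50.794 rpm.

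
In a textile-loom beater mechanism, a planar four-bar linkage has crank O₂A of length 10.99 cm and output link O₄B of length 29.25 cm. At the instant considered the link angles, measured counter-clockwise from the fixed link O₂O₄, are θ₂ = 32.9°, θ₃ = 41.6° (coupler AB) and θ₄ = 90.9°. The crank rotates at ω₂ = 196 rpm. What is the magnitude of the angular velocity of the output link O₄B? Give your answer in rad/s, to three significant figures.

ω₂ = 20.53 rad/s (from 196 rpm).
Differentiating the loop-closure r₂e^{iθ₂}+r₃e^{iθ₃}=r₁+r₄e^{iθ₄} gives r₂ω₂e^{iθ₂}+r₃ω₃e^{iθ₃}=r₄ω₄e^{iθ₄}.
Eliminating the other unknown: ω₄ = r₂ω₂ sin(θ₂−θ₃) / [r₄ sin(θ₄−θ₃)].
Numerator sine = -0.15126; denominator sine = +0.75813.
Result = 0.1099·20.53·(-0.15126) / (0.2925·(+0.75813)) = -1.5386 rad/s; magnitude 1.5386 rad/s.

1.54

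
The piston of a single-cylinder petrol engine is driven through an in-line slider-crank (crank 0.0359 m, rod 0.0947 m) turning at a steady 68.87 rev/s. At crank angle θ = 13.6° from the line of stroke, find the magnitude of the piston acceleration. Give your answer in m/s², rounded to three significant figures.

ω = 2π·68.9 = 432.7 rad/s
x(θ) = r cosθ + √(L² − r² sin²θ); with ω constant, a = ω²·d²x/dθ².
d²x/dθ² = −r cosθ − r²(cos2θ)/√u − r⁴ sin²2θ/(4u^{3/2}),  u = L² − r² sin²θ = 0.00889683 m².
Substituting r = 0.0359 m, L = 0.0947 m, θ = 13.6°: d²x/dθ² = -0.04715 m.
a = ω²·d²x/dθ² = (432.7)²·(-0.04715) = -8828.7 m/s²;  |a| = 8828.7 m/s².

8830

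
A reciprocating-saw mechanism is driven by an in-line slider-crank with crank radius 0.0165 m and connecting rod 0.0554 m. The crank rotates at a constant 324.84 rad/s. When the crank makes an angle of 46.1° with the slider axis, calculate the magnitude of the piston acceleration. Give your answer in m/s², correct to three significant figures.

ω = 324.8 rad/s
x(θ) = r cosθ + √(L² − r² sin²θ); with ω constant, a = ω²·d²x/dθ².
d²x/dθ² = −r cosθ − r²(cos2θ)/√u − r⁴ sin²2θ/(4u^{3/2}),  u = L² − r² sin²θ = 0.00292781 m².
Substituting r = 0.0165 m, L = 0.0554 m, θ = 46.1°: d²x/dθ² = -0.011365 m.
a = ω²·d²x/dθ² = (324.8)²·(-0.011365) = -1199.2 m/s²;  |a| = 1199.2 m/s².

1200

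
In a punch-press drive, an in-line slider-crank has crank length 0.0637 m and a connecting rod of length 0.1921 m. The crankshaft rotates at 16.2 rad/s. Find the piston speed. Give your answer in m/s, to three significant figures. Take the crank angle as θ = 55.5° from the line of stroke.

ω = 16.2 rad/s
For an in-line slider-crank, x = r cosθ + √(L² − r² sin²θ), so v = −rω sinθ·[1 + r cosθ/√(L² − r² sin²θ)].
With r = 0.0637 m, L = 0.1921 m, θ = 55.5°: √(L² − r² sin²θ) = 0.18479 m.
v = −0.0637·16.2·0.82413·[1 + 0.0637·0.56641/0.18479] = -1.0165 m/s.
|v| = 1.0165 m/s.

1.02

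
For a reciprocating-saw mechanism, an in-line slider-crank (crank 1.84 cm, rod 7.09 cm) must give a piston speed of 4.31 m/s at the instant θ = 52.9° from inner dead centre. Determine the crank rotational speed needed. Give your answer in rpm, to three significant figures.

2420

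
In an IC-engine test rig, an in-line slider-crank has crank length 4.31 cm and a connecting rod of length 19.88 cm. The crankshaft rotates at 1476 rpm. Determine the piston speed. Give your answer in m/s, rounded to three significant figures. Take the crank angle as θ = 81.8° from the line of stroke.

ω = 2π·1476/60 = 154.6 rad/s
For an in-line slider-crank, x = r cosθ + √(L² − r² sin²θ), so v = −rω sinθ·[1 + r cosθ/√(L² − r² sin²θ)].
With r = 0.0431 m, L = 0.1988 m, θ = 81.8°: √(L² − r² sin²θ) = 0.19417 m.
v = −0.0431·154.6·0.98978·[1 + 0.0431·0.14263/0.19417] = -6.8025 m/s.
|v| = 6.8025 m/s.

6.80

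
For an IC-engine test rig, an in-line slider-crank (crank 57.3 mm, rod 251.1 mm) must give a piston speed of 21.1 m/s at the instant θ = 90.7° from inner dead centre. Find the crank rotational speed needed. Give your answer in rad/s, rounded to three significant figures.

369

For an in-line slider-crank, |v_piston| = rω|sinθ|·[1 + r cosθ/√(L² − r² sin²θ)].
With r = 0.0573 m, L = 0.2511 m, θ = 90.7°: the bracketed kinematic factor |dx/dθ| = 0.057132 m.
ω = v/|dx/dθ| = 21.1/0.057132 = 369.32 rad/s.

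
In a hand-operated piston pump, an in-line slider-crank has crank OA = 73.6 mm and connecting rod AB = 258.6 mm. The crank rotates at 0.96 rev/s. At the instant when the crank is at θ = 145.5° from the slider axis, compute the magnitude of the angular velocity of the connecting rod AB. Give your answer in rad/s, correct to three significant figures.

1.43

ω = 6.032 rad/s (converted from 0.96 rev/s).
The rod makes angle φ with the slider axis where L sinφ = r sinθ; differentiating, L cosφ·φ̇ = r ω cosθ.
L cosφ = √(L² − r² sin²θ) = 0.25522 m.
|ω_rod| = r ω |cosθ| / √(L² − r² sin²θ) = 0.0736·6.032·0.82413/0.25522 = 1.4335 rad/s.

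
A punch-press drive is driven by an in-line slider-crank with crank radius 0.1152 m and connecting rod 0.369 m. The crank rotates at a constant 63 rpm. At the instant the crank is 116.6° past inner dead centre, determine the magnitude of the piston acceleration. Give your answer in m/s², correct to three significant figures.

ω = 2π·63/60 = 6.597 rad/s
x(θ) = r cosθ + √(L² − r² sin²θ); with ω constant, a = ω²·d²x/dθ².
d²x/dθ² = −r cosθ − r²(cos2θ)/√u − r⁴ sin²2θ/(4u^{3/2}),  u = L² − r² sin²θ = 0.125551 m².
Substituting r = 0.1152 m, L = 0.369 m, θ = 116.6°: d²x/dθ² = +0.073383 m.
a = ω²·d²x/dθ² = (6.597)²·(+0.073383) = +3.194 m/s²;  |a| = 3.194 m/s².

3.19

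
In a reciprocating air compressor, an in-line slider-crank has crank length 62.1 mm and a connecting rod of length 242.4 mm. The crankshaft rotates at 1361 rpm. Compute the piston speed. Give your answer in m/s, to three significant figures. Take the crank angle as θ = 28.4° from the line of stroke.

5.17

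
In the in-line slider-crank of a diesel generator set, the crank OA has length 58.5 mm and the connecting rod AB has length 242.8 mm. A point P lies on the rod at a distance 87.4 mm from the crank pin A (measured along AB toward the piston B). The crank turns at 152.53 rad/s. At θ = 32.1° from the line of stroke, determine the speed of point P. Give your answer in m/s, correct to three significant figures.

7.02

ω = 152.5 rad/s.  Crank-pin speed |V_A| = rω = 8.923 m/s, perpendicular to OA.
Rod angle: sinφ = −(r/L) sinθ ⇒ φ = -7.356°; ω_rod = −rω cosθ/√(L²−r²sin²θ) = -31.39 rad/s.
V_P = V_A + ω_rod × AP, with AP = 0.0874 m along the rod.
Components: V_Px = −rω sinθ − a·ω_rod·sinφ = -5.0929 m/s;  V_Py = rω cosθ + a·ω_rod·cosφ = +4.8379 m/s.
|V_P| = √(V_Px² + V_Py²) = 7.0245 m/s.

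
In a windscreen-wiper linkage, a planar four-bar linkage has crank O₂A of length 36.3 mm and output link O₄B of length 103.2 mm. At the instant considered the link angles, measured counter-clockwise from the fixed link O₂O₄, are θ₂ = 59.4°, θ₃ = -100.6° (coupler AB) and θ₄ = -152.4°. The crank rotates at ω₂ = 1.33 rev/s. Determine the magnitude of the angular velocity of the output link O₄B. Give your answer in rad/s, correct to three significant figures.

1.28

ω₂ = 8.357 rad/s (from 1.33 rev/s).
Differentiating the loop-closure r₂e^{iθ₂}+r₃e^{iθ₃}=r₁+r₄e^{iθ₄} gives r₂ω₂e^{iθ₂}+r₃ω₃e^{iθ₃}=r₄ω₄e^{iθ₄}.
Eliminating the other unknown: ω₄ = r₂ω₂ sin(θ₂−θ₃) / [r₄ sin(θ₄−θ₃)].
Numerator sine = +0.34202; denominator sine = -0.78586.
Result = 0.0363·8.357·(+0.34202) / (0.1032·(-0.78586)) = -1.2793 rad/s; magnitude 1.2793 rad/s.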